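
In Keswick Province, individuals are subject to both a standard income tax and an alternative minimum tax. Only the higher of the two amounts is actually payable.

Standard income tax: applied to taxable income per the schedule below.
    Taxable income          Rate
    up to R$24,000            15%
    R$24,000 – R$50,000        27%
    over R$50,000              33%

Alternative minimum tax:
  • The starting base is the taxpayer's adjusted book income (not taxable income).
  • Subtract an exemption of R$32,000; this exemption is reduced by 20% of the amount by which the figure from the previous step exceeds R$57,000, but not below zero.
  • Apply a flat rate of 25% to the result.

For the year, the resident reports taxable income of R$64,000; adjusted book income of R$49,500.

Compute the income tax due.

Standard income tax:
  R$24,000 × 15% = R$3,600
  R$26,000 × 27% = R$7,020
  R$14,000 × 33% = R$4,620
  → R$15,240

Alternative minimum tax:
  Base (adjusted book income): R$49,500
  Exemption: R$49,500 ≤ R$57,000, so full R$32,000 applies
  Base: R$49,500 − R$32,000 = R$17,500
  R$17,500 × 25% = R$4,375

R$15,240 > R$4,375, so the standard income tax governs.

R$15,240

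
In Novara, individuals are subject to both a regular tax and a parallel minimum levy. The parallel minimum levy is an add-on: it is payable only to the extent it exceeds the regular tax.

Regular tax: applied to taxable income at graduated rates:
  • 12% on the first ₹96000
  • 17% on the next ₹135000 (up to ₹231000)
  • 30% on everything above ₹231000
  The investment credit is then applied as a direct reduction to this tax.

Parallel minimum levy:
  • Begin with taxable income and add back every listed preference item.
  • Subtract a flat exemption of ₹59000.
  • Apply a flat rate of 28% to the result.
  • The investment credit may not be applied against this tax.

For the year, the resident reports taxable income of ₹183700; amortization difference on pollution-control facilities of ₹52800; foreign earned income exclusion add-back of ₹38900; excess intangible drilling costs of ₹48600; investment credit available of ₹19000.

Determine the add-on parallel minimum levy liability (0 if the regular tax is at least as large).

Regular tax:
  ₹96000 × 12% = ₹11520
  ₹87700 × 17% = ₹14909
  → ₹26429
  Less investment credit ₹19000 → ₹7429

Parallel minimum levy:
  Adjusted income: ₹183700 + ₹52800 + ₹38900 + ₹48600 = ₹324000
  Less exemption ₹59000 → base ₹265000
  ₹265000 × 28% = ₹74200

Excess of parallel minimum levy over regular tax: ₹74200 − ₹7429 = ₹66771.

₹66771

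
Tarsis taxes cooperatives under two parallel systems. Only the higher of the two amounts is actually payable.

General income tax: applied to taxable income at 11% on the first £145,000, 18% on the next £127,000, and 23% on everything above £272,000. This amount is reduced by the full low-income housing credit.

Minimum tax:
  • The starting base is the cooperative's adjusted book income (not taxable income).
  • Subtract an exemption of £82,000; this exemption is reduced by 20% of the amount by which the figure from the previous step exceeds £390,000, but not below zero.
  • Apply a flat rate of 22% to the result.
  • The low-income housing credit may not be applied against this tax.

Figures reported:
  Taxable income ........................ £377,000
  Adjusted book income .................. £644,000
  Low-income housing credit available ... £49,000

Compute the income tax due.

£134,816

Minimum tax:
  Base (adjusted book income): £644,000
  Exemption: £82,000 − 20% × (£644,000 − £390,000) = £82,000 − £50,800 = £31,200
  Base: £644,000 − £31,200 = £612,800
  £612,800 × 22% = £134,816

General income tax:
  £145,000 × 11% = £15,950
  £127,000 × 18% = £22,860
  £105,000 × 23% = £24,150
  → £62,960
  Less low-income housing credit £49,000 → £13,960

£134,816 > £13,960, so the minimum tax is the binding amount.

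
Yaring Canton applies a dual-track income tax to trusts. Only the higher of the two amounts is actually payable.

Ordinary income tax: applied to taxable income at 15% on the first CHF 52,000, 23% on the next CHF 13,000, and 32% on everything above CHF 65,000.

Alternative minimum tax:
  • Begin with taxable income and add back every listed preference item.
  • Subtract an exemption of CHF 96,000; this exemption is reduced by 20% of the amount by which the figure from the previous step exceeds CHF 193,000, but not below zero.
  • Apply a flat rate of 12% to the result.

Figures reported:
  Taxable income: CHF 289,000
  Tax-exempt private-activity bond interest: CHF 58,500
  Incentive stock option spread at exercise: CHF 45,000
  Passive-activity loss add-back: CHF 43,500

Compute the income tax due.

CHF 82,470

Alternative minimum tax:
  Adjusted income: CHF 289,000 + CHF 58,500 + CHF 45,000 + CHF 43,500 = CHF 436,000
  Exemption: CHF 96,000 − 20% × (CHF 436,000 − CHF 193,000) = CHF 96,000 − CHF 48,600 = CHF 47,400
  Base: CHF 436,000 − CHF 47,400 = CHF 388,600
  CHF 388,600 × 12% = CHF 46,632

Ordinary income tax:
  CHF 52,000 × 15% = CHF 7,800
  CHF 13,000 × 23% = CHF 2,990
  CHF 224,000 × 32% = CHF 71,680
  → CHF 82,470

CHF 82,470 > CHF 46,632, so the ordinary income tax governs.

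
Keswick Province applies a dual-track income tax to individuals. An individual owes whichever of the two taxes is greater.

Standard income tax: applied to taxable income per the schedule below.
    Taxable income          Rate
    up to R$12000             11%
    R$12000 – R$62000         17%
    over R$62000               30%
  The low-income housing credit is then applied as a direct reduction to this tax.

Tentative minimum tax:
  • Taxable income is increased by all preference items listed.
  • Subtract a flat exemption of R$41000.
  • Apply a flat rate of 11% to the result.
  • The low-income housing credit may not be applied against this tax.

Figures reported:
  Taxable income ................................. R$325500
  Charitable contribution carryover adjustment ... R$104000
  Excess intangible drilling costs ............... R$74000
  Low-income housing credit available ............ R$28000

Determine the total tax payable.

Standard income tax:
  R$12000 × 11% = R$1320
  R$50000 × 17% = R$8500
  R$263500 × 30% = R$79050
  → R$88870
  Less low-income housing credit R$28000 → R$60870

Tentative minimum tax:
  Adjusted income: R$325500 + R$104000 + R$74000 = R$503500
  Less exemption R$41000 → base R$462500
  R$462500 × 11% = R$50875

R$60870 > R$50875, so the standard income tax governs.

R$60870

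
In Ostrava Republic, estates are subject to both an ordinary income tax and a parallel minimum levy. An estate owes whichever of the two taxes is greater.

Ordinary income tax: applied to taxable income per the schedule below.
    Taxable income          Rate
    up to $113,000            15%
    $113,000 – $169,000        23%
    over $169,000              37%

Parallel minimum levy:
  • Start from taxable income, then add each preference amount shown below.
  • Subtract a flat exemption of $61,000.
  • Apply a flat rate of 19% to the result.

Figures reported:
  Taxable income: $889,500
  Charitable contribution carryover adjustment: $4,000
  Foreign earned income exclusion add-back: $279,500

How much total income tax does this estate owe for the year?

Ordinary income tax:
  $113,000 × 15% = $16,950
  $56,000 × 23% = $12,880
  $720,500 × 37% = $266,585
  → $296,415

Parallel minimum levy:
  Adjusted income: $889,500 + $4,000 + $279,500 = $1,173,000
  Less exemption $61,000 → base $1,112,000
  $1,112,000 × 19% = $211,280

$296,415 > $211,280, so the ordinary income tax governs.

$296,415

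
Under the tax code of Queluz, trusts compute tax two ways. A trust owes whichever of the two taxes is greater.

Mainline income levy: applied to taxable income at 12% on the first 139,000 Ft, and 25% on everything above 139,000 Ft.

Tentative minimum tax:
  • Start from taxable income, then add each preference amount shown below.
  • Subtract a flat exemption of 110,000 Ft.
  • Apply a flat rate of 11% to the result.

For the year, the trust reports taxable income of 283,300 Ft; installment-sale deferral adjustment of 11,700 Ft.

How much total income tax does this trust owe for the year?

Tentative minimum tax:
  Adjusted income: 283,300 Ft + 11,700 Ft = 295,000 Ft
  Less exemption 110,000 Ft → base 185,000 Ft
  185,000 Ft × 11% = 20,350 Ft

Mainline income levy:
  139,000 Ft × 12% = 16,680 Ft
  144,300 Ft × 25% = 36,075 Ft
  → 52,755 Ft

52,755 Ft > 20,350 Ft, so the mainline income levy governs.

52,755 Ft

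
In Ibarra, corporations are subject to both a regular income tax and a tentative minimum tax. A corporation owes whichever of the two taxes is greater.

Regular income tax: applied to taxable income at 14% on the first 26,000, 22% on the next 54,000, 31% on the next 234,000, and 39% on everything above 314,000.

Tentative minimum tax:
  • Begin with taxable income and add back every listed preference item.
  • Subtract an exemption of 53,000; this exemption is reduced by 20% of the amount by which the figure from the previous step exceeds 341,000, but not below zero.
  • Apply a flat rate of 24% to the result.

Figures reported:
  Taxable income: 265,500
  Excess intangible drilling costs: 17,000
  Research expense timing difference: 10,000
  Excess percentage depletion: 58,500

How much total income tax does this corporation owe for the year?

Tentative minimum tax:
  Adjusted income: 265,500 + 17,000 + 10,000 + 58,500 = 351,000
  Exemption: 53,000 − 20% × (351,000 − 341,000) = 53,000 − 2,000 = 51,000
  Base: 351,000 − 51,000 = 300,000
  300,000 × 24% = 72,000

Regular income tax:
  26,000 × 14% = 3,640
  54,000 × 22% = 11,880
  185,500 × 31% = 57,505
  → 73,025

73,025 > 72,000, so the regular income tax governs.

73,025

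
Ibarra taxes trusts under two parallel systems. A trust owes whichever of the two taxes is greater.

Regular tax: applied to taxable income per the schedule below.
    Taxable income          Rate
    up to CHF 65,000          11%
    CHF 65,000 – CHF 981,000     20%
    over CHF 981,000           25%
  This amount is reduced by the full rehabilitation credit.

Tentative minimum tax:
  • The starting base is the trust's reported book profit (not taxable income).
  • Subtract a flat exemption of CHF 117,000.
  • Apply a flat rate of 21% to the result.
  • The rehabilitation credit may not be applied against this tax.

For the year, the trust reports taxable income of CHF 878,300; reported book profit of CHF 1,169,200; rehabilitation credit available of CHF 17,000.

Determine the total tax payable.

Tentative minimum tax:
  Base (reported book profit): CHF 1,169,200
  Less exemption CHF 117,000 → base CHF 1,052,200
  CHF 1,052,200 × 21% = CHF 220,962

Regular tax:
  CHF 65,000 × 11% = CHF 7,150
  CHF 813,300 × 20% = CHF 162,660
  → CHF 169,810
  Less rehabilitation credit CHF 17,000 → CHF 152,810

CHF 220,962 > CHF 152,810, so the tentative minimum tax is the binding amount.

CHF 220,962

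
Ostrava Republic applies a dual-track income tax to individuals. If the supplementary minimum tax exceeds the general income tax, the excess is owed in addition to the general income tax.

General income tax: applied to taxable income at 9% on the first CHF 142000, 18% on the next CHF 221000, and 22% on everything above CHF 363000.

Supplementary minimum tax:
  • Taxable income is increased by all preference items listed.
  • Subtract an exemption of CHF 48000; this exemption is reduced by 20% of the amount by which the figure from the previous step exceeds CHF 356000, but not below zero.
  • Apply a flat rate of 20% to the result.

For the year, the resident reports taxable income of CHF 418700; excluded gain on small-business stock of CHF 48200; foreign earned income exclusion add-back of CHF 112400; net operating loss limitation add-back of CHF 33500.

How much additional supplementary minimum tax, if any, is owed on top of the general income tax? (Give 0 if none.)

General income tax:
  CHF 142000 × 9% = CHF 12780
  CHF 221000 × 18% = CHF 39780
  CHF 55700 × 22% = CHF 12254
  → CHF 64814

Supplementary minimum tax:
  Adjusted income: CHF 418700 + CHF 48200 + CHF 112400 + CHF 33500 = CHF 612800
  Exemption: 20% × (CHF 612800 − CHF 356000) = CHF 51360 ≥ CHF 48000, so the exemption is fully phased out
  Base: CHF 612800 − CHF 0 = CHF 612800
  CHF 612800 × 20% = CHF 122560

Excess of supplementary minimum tax over general income tax: CHF 122560 − CHF 64814 = CHF 57746.

CHF 57746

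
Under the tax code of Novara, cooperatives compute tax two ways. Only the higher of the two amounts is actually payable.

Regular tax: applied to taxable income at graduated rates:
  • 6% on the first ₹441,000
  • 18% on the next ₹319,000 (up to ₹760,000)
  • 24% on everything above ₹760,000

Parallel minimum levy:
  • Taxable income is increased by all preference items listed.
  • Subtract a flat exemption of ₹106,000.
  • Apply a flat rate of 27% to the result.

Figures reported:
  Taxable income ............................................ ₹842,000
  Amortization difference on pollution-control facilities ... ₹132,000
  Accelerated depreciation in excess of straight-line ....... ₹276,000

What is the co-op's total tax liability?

₹308,880

Parallel minimum levy:
  Adjusted income: ₹842,000 + ₹132,000 + ₹276,000 = ₹1,250,000
  Less exemption ₹106,000 → base ₹1,144,000
  ₹1,144,000 × 27% = ₹308,880

Regular tax:
  ₹441,000 × 6% = ₹26,460
  ₹319,000 × 18% = ₹57,420
  ₹82,000 × 24% = ₹19,680
  → ₹103,560

₹308,880 > ₹103,560, so the parallel minimum levy is the binding amount.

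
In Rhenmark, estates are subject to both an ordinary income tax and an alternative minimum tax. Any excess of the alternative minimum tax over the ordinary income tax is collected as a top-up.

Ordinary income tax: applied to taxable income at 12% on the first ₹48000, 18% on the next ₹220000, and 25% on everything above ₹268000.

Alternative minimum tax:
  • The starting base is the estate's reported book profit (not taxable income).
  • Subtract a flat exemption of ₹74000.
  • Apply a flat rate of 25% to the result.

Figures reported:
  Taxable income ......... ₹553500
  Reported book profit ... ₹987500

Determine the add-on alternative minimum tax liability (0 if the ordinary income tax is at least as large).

₹111640

Ordinary income tax:
  ₹48000 × 12% = ₹5760
  ₹220000 × 18% = ₹39600
  ₹285500 × 25% = ₹71375
  → ₹116735

Alternative minimum tax:
  Base (reported book profit): ₹987500
  Less exemption ₹74000 → base ₹913500
  ₹913500 × 25% = ₹228375

Excess of alternative minimum tax over ordinary income tax: ₹228375 − ₹116735 = ₹111640.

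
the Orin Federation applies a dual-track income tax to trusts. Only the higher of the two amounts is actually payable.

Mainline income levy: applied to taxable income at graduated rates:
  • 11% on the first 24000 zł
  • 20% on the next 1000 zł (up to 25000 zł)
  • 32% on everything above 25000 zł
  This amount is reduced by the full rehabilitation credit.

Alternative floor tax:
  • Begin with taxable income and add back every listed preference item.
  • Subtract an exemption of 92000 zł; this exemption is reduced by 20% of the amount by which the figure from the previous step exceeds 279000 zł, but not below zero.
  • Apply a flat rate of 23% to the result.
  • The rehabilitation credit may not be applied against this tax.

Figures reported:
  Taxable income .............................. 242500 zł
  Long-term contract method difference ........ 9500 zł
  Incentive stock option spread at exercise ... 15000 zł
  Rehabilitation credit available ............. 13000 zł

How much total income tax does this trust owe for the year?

Mainline income levy:
  24000 zł × 11% = 2640 zł
  1000 zł × 20% = 200 zł
  217500 zł × 32% = 69600 zł
  → 72440 zł
  Less rehabilitation credit 13000 zł → 59440 zł

Alternative floor tax:
  Adjusted income: 242500 zł + 9500 zł + 15000 zł = 267000 zł
  Exemption: 267000 zł ≤ 279000 zł, so full 92000 zł applies
  Base: 267000 zł − 92000 zł = 175000 zł
  175000 zł × 23% = 40250 zł

59440 zł > 40250 zł, so the mainline income levy governs.

59440 zł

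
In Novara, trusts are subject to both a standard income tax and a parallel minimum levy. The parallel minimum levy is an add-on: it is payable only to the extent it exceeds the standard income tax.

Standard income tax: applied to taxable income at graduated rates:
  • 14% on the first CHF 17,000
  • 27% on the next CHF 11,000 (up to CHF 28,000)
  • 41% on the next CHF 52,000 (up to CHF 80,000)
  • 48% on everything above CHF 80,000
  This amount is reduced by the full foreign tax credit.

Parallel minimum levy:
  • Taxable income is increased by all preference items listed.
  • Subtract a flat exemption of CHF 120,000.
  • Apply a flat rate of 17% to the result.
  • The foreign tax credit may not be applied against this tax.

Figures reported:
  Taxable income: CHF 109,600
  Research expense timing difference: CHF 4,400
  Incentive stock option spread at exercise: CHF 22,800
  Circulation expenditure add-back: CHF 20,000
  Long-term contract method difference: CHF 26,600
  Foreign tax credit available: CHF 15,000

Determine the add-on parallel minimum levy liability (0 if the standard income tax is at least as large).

Standard income tax:
  CHF 17,000 × 14% = CHF 2,380
  CHF 11,000 × 27% = CHF 2,970
  CHF 52,000 × 41% = CHF 21,320
  CHF 29,600 × 48% = CHF 14,208
  → CHF 40,878
  Less foreign tax credit CHF 15,000 → CHF 25,878

Parallel minimum levy:
  Adjusted income: CHF 109,600 + CHF 4,400 + CHF 22,800 + CHF 20,000 + CHF 26,600 = CHF 183,400
  Less exemption CHF 120,000 → base CHF 63,400
  CHF 63,400 × 17% = CHF 10,778

CHF 10,778 ≤ CHF 25,878, so no add-on is due.

CHF 0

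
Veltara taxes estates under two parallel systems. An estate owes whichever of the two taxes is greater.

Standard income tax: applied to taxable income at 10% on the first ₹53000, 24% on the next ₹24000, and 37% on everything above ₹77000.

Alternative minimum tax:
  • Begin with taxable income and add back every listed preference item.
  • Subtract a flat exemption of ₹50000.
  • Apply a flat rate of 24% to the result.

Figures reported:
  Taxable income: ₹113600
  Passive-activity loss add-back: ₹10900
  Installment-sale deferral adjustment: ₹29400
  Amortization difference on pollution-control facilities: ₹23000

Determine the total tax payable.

Standard income tax:
  ₹53000 × 10% = ₹5300
  ₹24000 × 24% = ₹5760
  ₹36600 × 37% = ₹13542
  → ₹24602

Alternative minimum tax:
  Adjusted income: ₹113600 + ₹10900 + ₹29400 + ₹23000 = ₹176900
  Less exemption ₹50000 → base ₹126900
  ₹126900 × 24% = ₹30456

₹30456 > ₹24602, so the alternative minimum tax is the binding amount.

₹30456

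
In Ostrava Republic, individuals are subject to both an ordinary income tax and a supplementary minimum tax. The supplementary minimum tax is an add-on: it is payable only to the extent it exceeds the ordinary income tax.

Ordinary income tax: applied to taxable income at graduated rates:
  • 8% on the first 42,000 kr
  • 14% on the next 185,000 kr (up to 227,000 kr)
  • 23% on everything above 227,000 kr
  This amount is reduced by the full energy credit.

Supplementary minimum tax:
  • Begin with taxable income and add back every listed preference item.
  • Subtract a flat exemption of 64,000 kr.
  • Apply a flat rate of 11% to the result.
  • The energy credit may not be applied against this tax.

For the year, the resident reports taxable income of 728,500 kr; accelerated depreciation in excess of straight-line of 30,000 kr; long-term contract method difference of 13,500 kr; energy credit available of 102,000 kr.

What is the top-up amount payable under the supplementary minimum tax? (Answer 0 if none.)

Supplementary minimum tax:
  Adjusted income: 728,500 kr + 30,000 kr + 13,500 kr = 772,000 kr
  Less exemption 64,000 kr → base 708,000 kr
  708,000 kr × 11% = 77,880 kr

Ordinary income tax:
  42,000 kr × 8% = 3,360 kr
  185,000 kr × 14% = 25,900 kr
  501,500 kr × 23% = 115,345 kr
  → 144,605 kr
  Less energy credit 102,000 kr → 42,605 kr

Excess of supplementary minimum tax over ordinary income tax: 77,880 kr − 42,605 kr = 35,275 kr.

35,275 kr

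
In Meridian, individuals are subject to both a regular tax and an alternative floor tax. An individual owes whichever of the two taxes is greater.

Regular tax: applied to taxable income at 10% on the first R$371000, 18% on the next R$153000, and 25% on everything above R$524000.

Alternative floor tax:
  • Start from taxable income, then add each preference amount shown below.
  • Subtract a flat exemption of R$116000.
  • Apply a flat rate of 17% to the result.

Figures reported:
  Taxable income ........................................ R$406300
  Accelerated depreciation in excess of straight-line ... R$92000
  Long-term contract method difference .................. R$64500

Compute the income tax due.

Regular tax:
  R$371000 × 10% = R$37100
  R$35300 × 18% = R$6354
  → R$43454

Alternative floor tax:
  Adjusted income: R$406300 + R$92000 + R$64500 = R$562800
  Less exemption R$116000 → base R$446800
  R$446800 × 17% = R$75956

R$75956 > R$43454, so the alternative floor tax is the binding amount.

R$75956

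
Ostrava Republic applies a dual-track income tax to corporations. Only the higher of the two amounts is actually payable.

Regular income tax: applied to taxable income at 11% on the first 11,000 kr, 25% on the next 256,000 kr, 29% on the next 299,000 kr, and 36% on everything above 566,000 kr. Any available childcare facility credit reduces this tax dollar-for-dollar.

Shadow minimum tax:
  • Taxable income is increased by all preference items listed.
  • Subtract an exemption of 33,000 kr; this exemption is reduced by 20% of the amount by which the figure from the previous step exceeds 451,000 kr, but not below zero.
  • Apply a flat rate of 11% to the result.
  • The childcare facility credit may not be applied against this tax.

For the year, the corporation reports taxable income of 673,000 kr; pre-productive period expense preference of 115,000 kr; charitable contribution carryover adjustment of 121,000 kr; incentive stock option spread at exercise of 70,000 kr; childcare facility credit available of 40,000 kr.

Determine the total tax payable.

Shadow minimum tax:
  Adjusted income: 673,000 kr + 115,000 kr + 121,000 kr + 70,000 kr = 979,000 kr
  Exemption: 20% × (979,000 kr − 451,000 kr) = 105,600 kr ≥ 33,000 kr, so the exemption is fully phased out
  Base: 979,000 kr − 0 kr = 979,000 kr
  979,000 kr × 11% = 107,690 kr

Regular income tax:
  11,000 kr × 11% = 1,210 kr
  256,000 kr × 25% = 64,000 kr
  299,000 kr × 29% = 86,710 kr
  107,000 kr × 36% = 38,520 kr
  → 190,440 kr
  Less childcare facility credit 40,000 kr → 150,440 kr

150,440 kr > 107,690 kr, so the regular income tax governs.

150,440 kr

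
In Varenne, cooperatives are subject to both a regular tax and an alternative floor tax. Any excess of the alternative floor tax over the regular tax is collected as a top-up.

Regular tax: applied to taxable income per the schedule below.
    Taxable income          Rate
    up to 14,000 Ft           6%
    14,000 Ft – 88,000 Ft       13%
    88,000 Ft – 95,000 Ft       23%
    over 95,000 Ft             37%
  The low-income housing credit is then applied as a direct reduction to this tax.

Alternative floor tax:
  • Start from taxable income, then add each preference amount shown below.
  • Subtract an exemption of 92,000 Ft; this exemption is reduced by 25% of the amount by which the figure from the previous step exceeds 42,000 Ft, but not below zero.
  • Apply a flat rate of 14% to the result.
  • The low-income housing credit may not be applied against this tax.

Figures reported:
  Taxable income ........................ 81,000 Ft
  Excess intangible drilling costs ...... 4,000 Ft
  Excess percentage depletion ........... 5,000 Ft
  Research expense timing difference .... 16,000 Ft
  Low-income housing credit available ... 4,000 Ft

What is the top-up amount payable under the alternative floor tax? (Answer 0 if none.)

0 Ft

Regular tax:
  14,000 Ft × 6% = 840 Ft
  67,000 Ft × 13% = 8,710 Ft
  → 9,550 Ft
  Less low-income housing credit 4,000 Ft → 5,550 Ft

Alternative floor tax:
  Adjusted income: 81,000 Ft + 4,000 Ft + 5,000 Ft + 16,000 Ft = 106,000 Ft
  Exemption: 92,000 Ft − 25% × (106,000 Ft − 42,000 Ft) = 92,000 Ft − 16,000 Ft = 76,000 Ft
  Base: 106,000 Ft − 76,000 Ft = 30,000 Ft
  30,000 Ft × 14% = 4,200 Ft

4,200 Ft ≤ 5,550 Ft, so no add-on is due.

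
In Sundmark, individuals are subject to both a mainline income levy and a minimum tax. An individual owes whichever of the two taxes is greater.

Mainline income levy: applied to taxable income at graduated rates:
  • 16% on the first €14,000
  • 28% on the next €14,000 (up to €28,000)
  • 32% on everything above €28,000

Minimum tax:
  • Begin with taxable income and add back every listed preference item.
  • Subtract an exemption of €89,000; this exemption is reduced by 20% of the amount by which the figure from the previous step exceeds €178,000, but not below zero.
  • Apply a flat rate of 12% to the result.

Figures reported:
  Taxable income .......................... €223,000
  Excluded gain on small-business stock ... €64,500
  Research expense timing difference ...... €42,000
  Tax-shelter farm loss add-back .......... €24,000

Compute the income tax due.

Minimum tax:
  Adjusted income: €223,000 + €64,500 + €42,000 + €24,000 = €353,500
  Exemption: €89,000 − 20% × (€353,500 − €178,000) = €89,000 − €35,100 = €53,900
  Base: €353,500 − €53,900 = €299,600
  €299,600 × 12% = €35,952

Mainline income levy:
  €14,000 × 16% = €2,240
  €14,000 × 28% = €3,920
  €195,000 × 32% = €62,400
  → €68,560

€68,560 > €35,952, so the mainline income levy governs.

€68,560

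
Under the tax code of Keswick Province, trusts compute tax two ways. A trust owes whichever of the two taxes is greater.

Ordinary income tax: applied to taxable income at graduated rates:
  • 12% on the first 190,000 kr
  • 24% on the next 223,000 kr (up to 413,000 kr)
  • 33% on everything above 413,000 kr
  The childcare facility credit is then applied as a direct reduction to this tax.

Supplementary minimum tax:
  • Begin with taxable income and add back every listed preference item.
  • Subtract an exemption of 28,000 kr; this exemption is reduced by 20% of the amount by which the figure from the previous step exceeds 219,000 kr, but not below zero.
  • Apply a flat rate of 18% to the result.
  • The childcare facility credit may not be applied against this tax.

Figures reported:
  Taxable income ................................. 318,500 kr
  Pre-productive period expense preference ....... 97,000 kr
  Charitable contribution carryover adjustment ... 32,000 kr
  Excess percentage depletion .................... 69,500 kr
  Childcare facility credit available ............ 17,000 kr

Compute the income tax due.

93,060 kr

Supplementary minimum tax:
  Adjusted income: 318,500 kr + 97,000 kr + 32,000 kr + 69,500 kr = 517,000 kr
  Exemption: 20% × (517,000 kr − 219,000 kr) = 59,600 kr ≥ 28,000 kr, so the exemption is fully phased out
  Base: 517,000 kr − 0 kr = 517,000 kr
  517,000 kr × 18% = 93,060 kr

Ordinary income tax:
  190,000 kr × 12% = 22,800 kr
  128,500 kr × 24% = 30,840 kr
  → 53,640 kr
  Less childcare facility credit 17,000 kr → 36,640 kr

93,060 kr > 36,640 kr, so the supplementary minimum tax is the binding amount.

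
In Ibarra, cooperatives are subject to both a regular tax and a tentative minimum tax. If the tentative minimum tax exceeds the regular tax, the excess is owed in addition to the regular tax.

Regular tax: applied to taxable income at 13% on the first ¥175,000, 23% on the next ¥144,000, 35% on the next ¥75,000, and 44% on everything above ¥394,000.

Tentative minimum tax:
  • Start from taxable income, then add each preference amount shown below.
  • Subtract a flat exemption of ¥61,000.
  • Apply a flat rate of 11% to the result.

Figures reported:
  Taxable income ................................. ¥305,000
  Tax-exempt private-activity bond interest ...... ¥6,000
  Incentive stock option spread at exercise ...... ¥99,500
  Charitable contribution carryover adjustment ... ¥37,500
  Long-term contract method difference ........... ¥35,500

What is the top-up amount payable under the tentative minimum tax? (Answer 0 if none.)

Regular tax:
  ¥175,000 × 13% = ¥22,750
  ¥130,000 × 23% = ¥29,900
  → ¥52,650

Tentative minimum tax:
  Adjusted income: ¥305,000 + ¥6,000 + ¥99,500 + ¥37,500 + ¥35,500 = ¥483,500
  Less exemption ¥61,000 → base ¥422,500
  ¥422,500 × 11% = ¥46,475

¥46,475 ≤ ¥52,650, so no add-on is due.

¥0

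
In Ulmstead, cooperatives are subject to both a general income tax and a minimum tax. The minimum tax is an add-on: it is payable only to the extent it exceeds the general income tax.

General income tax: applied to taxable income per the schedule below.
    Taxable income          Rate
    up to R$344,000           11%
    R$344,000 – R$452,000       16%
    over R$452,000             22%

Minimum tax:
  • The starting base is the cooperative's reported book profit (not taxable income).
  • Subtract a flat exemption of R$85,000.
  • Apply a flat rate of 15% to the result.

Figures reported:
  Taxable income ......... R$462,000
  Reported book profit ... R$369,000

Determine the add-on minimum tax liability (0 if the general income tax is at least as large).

General income tax:
  R$344,000 × 11% = R$37,840
  R$108,000 × 16% = R$17,280
  R$10,000 × 22% = R$2,200
  → R$57,320

Minimum tax:
  Base (reported book profit): R$369,000
  Less exemption R$85,000 → base R$284,000
  R$284,000 × 15% = R$42,600

R$42,600 ≤ R$57,320, so no add-on is due.

R$0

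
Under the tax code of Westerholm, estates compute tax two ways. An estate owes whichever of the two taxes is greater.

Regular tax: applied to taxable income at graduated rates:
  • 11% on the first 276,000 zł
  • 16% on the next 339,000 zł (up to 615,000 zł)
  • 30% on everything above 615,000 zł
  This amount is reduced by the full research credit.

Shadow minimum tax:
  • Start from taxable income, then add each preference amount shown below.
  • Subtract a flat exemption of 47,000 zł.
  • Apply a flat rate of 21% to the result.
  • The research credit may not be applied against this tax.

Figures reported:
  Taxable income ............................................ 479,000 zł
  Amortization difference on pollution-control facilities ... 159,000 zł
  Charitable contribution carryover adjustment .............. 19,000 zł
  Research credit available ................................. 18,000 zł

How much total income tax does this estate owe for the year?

Shadow minimum tax:
  Adjusted income: 479,000 zł + 159,000 zł + 19,000 zł = 657,000 zł
  Less exemption 47,000 zł → base 610,000 zł
  610,000 zł × 21% = 128,100 zł

Regular tax:
  276,000 zł × 11% = 30,360 zł
  203,000 zł × 16% = 32,480 zł
  → 62,840 zł
  Less research credit 18,000 zł → 44,840 zł

128,100 zł > 44,840 zł, so the shadow minimum tax is the binding amount.

128,100 zł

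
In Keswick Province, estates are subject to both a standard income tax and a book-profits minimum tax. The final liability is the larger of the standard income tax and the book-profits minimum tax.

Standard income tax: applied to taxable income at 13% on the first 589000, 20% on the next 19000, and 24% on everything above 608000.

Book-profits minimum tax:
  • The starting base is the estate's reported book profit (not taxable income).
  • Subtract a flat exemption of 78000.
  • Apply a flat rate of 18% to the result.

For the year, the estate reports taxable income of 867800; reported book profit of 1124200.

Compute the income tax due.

Book-profits minimum tax:
  Base (reported book profit): 1124200
  Less exemption 78000 → base 1046200
  1046200 × 18% = 188316

Standard income tax:
  589000 × 13% = 76570
  19000 × 20% = 3800
  259800 × 24% = 62352
  → 142722

188316 > 142722, so the book-profits minimum tax is the binding amount.

188316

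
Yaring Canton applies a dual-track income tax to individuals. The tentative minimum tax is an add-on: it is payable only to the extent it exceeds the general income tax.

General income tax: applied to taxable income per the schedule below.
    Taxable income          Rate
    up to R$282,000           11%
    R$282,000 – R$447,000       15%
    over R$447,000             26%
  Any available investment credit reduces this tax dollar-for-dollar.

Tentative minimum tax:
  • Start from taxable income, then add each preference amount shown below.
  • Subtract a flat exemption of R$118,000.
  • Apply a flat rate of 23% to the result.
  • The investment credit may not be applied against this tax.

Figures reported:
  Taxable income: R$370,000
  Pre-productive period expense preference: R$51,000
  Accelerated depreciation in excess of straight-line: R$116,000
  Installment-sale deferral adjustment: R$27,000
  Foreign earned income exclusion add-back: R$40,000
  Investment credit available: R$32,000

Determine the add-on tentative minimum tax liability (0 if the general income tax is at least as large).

R$99,560

Tentative minimum tax:
  Adjusted income: R$370,000 + R$51,000 + R$116,000 + R$27,000 + R$40,000 = R$604,000
  Less exemption R$118,000 → base R$486,000
  R$486,000 × 23% = R$111,780

General income tax:
  R$282,000 × 11% = R$31,020
  R$88,000 × 15% = R$13,200
  → R$44,220
  Less investment credit R$32,000 → R$12,220

Excess of tentative minimum tax over general income tax: R$111,780 − R$12,220 = R$99,560.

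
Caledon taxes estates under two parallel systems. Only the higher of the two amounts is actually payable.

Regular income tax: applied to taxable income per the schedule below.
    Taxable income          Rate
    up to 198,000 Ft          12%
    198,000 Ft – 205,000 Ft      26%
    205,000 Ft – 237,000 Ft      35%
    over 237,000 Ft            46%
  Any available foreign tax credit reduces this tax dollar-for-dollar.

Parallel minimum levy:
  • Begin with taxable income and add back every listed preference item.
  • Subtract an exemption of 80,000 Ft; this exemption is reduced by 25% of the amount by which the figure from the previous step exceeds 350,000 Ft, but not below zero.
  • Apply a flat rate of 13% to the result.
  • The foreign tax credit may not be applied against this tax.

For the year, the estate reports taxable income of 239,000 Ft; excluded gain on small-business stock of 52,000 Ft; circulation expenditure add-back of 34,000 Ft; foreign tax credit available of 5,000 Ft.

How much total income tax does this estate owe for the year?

32,700 Ft

Regular income tax:
  198,000 Ft × 12% = 23,760 Ft
  7,000 Ft × 26% = 1,820 Ft
  32,000 Ft × 35% = 11,200 Ft
  2,000 Ft × 46% = 920 Ft
  → 37,700 Ft
  Less foreign tax credit 5,000 Ft → 32,700 Ft

Parallel minimum levy:
  Adjusted income: 239,000 Ft + 52,000 Ft + 34,000 Ft = 325,000 Ft
  Exemption: 325,000 Ft ≤ 350,000 Ft, so full 80,000 Ft applies
  Base: 325,000 Ft − 80,000 Ft = 245,000 Ft
  245,000 Ft × 13% = 31,850 Ft

32,700 Ft > 31,850 Ft, so the regular income tax governs.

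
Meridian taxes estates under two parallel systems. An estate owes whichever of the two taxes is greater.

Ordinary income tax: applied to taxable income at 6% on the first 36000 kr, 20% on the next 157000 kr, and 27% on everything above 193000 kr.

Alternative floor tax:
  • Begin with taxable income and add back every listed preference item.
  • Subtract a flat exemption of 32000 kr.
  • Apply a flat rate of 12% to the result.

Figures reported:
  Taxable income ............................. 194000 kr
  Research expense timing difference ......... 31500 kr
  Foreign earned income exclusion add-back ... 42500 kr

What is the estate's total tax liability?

33830 kr

Alternative floor tax:
  Adjusted income: 194000 kr + 31500 kr + 42500 kr = 268000 kr
  Less exemption 32000 kr → base 236000 kr
  236000 kr × 12% = 28320 kr

Ordinary income tax:
  36000 kr × 6% = 2160 kr
  157000 kr × 20% = 31400 kr
  1000 kr × 27% = 270 kr
  → 33830 kr

33830 kr > 28320 kr, so the ordinary income tax governs.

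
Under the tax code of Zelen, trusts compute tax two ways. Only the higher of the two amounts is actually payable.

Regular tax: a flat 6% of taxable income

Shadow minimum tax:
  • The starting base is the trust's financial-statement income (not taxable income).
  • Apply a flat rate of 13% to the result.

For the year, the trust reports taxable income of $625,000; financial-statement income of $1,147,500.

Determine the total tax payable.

Regular tax:
  $625,000 × 6% = $37,500

Shadow minimum tax:
  Base (financial-statement income): $1,147,500
  $1,147,500 × 13% = $149,175

$149,175 > $37,500, so the shadow minimum tax is the binding amount.

$149,175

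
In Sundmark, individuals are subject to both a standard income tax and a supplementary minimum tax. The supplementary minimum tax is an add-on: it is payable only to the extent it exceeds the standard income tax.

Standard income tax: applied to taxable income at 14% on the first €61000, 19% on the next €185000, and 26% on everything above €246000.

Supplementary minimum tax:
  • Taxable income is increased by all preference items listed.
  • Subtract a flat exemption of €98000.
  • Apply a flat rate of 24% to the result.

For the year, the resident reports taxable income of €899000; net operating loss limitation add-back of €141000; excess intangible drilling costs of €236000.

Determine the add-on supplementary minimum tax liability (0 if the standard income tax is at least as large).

Standard income tax:
  €61000 × 14% = €8540
  €185000 × 19% = €35150
  €653000 × 26% = €169780
  → €213470

Supplementary minimum tax:
  Adjusted income: €899000 + €141000 + €236000 = €1276000
  Less exemption €98000 → base €1178000
  €1178000 × 24% = €282720

Excess of supplementary minimum tax over standard income tax: €282720 − €213470 = €69250.

€69250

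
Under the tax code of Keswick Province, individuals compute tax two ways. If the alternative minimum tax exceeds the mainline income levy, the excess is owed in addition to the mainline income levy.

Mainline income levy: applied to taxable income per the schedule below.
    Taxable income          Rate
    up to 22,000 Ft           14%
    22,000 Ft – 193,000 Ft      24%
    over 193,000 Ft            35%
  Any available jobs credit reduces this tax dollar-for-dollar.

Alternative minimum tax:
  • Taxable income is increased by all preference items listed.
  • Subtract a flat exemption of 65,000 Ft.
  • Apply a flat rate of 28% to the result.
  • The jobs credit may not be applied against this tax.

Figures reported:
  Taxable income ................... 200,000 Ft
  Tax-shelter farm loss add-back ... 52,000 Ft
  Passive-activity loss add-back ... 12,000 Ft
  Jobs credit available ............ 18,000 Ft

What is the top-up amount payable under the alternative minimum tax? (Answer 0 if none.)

27,150 Ft

Mainline income levy:
  22,000 Ft × 14% = 3,080 Ft
  171,000 Ft × 24% = 41,040 Ft
  7,000 Ft × 35% = 2,450 Ft
  → 46,570 Ft
  Less jobs credit 18,000 Ft → 28,570 Ft

Alternative minimum tax:
  Adjusted income: 200,000 Ft + 52,000 Ft + 12,000 Ft = 264,000 Ft
  Less exemption 65,000 Ft → base 199,000 Ft
  199,000 Ft × 28% = 55,720 Ft

Excess of alternative minimum tax over mainline income levy: 55,720 Ft − 28,570 Ft = 27,150 Ft.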